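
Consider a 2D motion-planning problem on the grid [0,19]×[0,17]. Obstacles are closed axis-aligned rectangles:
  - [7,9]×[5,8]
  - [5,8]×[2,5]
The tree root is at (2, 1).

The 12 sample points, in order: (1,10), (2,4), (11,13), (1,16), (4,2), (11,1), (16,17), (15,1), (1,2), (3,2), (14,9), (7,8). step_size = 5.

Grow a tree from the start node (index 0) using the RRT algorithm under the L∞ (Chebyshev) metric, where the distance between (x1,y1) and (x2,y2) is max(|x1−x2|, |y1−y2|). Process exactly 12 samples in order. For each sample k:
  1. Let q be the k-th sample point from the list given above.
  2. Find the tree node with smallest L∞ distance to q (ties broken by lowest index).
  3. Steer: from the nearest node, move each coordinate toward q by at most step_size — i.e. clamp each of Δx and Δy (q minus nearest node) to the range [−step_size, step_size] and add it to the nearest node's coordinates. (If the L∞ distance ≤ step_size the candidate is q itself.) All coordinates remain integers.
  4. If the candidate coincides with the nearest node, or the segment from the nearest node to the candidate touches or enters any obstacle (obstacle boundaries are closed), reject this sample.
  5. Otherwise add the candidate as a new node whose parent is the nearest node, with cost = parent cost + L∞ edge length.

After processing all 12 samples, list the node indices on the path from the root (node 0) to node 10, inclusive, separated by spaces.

Path: 0 10

1. q=(1,10) nearest=0 d=9 new=(1,6) → add node 1 parent=0 cost=5
2. q=(2,4) nearest=1 d=2 new=(2,4) → add node 2 parent=1 cost=7
3. q=(11,13) nearest=2 d=9 new=(7,9) → add node 3 parent=2 cost=12
4. q=(1,16) nearest=3 d=7 new=(2,14) → add node 4 parent=3 cost=17
5. q=(4,2) nearest=0 d=2 new=(4,2) → add node 5 parent=0 cost=2
6. q=(11,1) nearest=5 d=7 new=(9,1) → add node 6 parent=5 cost=7
7. q=(16,17) nearest=3 d=9 new=(12,14) → add node 7 parent=3 cost=17
8. q=(15,1) nearest=6 d=6 new=(14,1) → add node 8 parent=6 cost=12
9. q=(1,2) nearest=0 d=1 new=(1,2) → add node 9 parent=0 cost=1
10. q=(3,2) nearest=0 d=1 new=(3,2) → add node 10 parent=0 cost=1
11. q=(14,9) nearest=7 d=5 new=(14,9) → add node 11 parent=7 cost=22
12. q=(7,8) nearest=3 d=1 new=(7,8) → blocked by [7,9]×[5,8], reject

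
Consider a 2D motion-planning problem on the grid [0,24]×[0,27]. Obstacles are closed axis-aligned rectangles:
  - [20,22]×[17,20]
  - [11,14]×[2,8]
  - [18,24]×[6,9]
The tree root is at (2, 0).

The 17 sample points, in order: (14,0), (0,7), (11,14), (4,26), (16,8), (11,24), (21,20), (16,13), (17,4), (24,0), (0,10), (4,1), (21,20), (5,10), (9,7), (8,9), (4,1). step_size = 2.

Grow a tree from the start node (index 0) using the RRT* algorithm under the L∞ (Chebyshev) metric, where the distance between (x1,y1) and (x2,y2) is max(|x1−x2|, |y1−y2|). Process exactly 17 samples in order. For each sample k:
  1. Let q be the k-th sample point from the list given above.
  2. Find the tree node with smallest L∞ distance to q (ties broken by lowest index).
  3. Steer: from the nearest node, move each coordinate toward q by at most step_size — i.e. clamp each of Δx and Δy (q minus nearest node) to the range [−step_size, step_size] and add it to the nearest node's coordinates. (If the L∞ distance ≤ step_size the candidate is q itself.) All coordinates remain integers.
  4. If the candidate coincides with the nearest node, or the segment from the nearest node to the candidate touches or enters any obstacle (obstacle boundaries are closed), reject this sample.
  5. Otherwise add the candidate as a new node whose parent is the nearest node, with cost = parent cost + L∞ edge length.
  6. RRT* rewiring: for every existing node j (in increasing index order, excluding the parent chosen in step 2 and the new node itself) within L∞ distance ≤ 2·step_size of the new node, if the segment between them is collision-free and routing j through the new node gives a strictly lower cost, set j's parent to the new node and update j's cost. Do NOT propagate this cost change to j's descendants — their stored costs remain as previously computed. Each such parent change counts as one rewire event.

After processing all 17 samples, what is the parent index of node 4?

Parent of node 4: 3

1. q=(14,0) nearest=0 d=12 new=(4,0) → add node 1 parent=0 cost=2
2. q=(0,7) nearest=0 d=7 new=(0,2) → add node 2 parent=0 cost=2
3. q=(11,14) nearest=2 d=12 new=(2,4) → add node 3 parent=2 cost=4
4. q=(4,26) nearest=3 d=22 new=(4,6) → add node 4 parent=3 cost=6
5. q=(16,8) nearest=1 d=12 new=(6,2) → add node 5 parent=1 cost=4
6. q=(11,24) nearest=4 d=18 new=(6,8) → add node 6 parent=4 cost=8
7. q=(21,20) nearest=6 d=15 new=(8,10) → add node 7 parent=6 cost=10
8. q=(16,13) nearest=7 d=8 new=(10,12) → add node 8 parent=7 cost=12
9. q=(17,4) nearest=8 d=8 new=(12,10) → add node 9 parent=8 cost=14
10. q=(24,0) nearest=9 d=12 new=(14,8) → blocked by [11,14]×[2,8], reject
11. q=(0,10) nearest=4 d=4 new=(2,8) → add node 10 parent=4 cost=8
12. q=(4,1) nearest=1 d=1 new=(4,1) → add node 11 parent=1 cost=3
13. q=(21,20) nearest=9 d=10 new=(14,12) → add node 12 parent=9 cost=16
14. q=(5,10) nearest=6 d=2 new=(5,10) → add node 13 parent=6 cost=10
15. q=(9,7) nearest=6 d=3 new=(8,7) → add node 14 parent=6 cost=10
16. q=(8,9) nearest=7 d=1 new=(8,9) → add node 15 parent=7 cost=11
17. q=(4,1) nearest=11 d=0 → coincident, reject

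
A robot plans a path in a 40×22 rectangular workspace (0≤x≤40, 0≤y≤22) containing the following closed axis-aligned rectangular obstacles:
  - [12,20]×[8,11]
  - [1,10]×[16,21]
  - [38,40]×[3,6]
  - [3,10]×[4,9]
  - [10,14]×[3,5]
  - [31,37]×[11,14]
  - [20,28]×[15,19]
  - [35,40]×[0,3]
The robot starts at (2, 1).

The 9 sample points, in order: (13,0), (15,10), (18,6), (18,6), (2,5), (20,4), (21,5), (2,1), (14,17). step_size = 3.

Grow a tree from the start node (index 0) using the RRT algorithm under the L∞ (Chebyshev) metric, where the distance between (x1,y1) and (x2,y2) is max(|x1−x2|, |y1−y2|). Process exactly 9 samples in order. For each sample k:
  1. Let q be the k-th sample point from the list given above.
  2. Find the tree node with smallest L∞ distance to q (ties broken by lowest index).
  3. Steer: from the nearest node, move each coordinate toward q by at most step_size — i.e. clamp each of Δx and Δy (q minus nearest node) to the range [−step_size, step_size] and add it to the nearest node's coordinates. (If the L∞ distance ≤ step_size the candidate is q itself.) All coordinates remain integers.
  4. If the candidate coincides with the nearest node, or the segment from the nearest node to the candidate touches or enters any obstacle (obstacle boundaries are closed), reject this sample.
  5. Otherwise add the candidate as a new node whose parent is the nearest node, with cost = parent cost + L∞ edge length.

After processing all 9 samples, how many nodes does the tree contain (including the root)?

Node count: 4

1. q=(13,0) nearest=0 d=11 new=(5,0) → add node 1 parent=0 cost=3
2. q=(15,10) nearest=1 d=10 new=(8,3) → add node 2 parent=1 cost=6
3. q=(18,6) nearest=2 d=10 new=(11,6) → blocked by [3,10]×[4,9], reject
4. q=(18,6) nearest=2 d=10 new=(11,6) → blocked by [3,10]×[4,9], reject
5. q=(2,5) nearest=0 d=4 new=(2,4) → add node 3 parent=0 cost=3
6. q=(20,4) nearest=2 d=12 new=(11,4) → blocked by [10,14]×[3,5], reject
7. q=(21,5) nearest=2 d=13 new=(11,5) → blocked by [3,10]×[4,9], reject
8. q=(2,1) nearest=0 d=0 → coincident, reject
9. q=(14,17) nearest=3 d=13 new=(5,7) → blocked by [3,10]×[4,9], reject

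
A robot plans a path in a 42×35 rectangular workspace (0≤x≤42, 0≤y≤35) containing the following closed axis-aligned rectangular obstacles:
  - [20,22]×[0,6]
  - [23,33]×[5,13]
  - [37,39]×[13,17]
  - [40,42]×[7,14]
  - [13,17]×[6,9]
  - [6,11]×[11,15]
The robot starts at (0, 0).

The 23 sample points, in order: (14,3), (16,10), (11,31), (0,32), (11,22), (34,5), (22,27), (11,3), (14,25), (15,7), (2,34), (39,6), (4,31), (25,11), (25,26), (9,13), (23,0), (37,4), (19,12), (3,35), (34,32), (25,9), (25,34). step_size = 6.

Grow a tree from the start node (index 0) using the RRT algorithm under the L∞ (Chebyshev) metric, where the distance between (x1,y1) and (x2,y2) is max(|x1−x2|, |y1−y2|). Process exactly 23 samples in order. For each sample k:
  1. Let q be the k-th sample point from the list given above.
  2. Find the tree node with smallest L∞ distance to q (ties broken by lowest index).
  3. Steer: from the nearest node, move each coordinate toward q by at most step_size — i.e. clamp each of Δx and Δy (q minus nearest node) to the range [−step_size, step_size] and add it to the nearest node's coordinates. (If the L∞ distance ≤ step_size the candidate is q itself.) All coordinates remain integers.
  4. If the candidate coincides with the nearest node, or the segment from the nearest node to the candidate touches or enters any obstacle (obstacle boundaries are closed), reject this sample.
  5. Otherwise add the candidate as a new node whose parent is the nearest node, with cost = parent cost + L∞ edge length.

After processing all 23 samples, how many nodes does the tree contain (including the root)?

1. q=(14,3) nearest=0 d=14 new=(6,3) → add node 1 parent=0 cost=6
2. q=(16,10) nearest=1 d=10 new=(12,9) → add node 2 parent=1 cost=12
3. q=(11,31) nearest=2 d=22 new=(11,15) → blocked by [6,11]×[11,15], reject
4. q=(0,32) nearest=2 d=23 new=(6,15) → blocked by [6,11]×[11,15], reject
5. q=(11,22) nearest=2 d=13 new=(11,15) → blocked by [6,11]×[11,15], reject
6. q=(34,5) nearest=2 d=22 new=(18,5) → blocked by [13,17]×[6,9], reject
7. q=(22,27) nearest=2 d=18 new=(18,15) → add node 3 parent=2 cost=18
8. q=(11,3) nearest=1 d=5 new=(11,3) → add node 4 parent=1 cost=11
9. q=(14,25) nearest=3 d=10 new=(14,21) → add node 5 parent=3 cost=24
10. q=(15,7) nearest=2 d=3 new=(15,7) → blocked by [13,17]×[6,9], reject
11. q=(2,34) nearest=5 d=13 new=(8,27) → add node 6 parent=5 cost=30
12. q=(39,6) nearest=3 d=21 new=(24,9) → blocked by [23,33]×[5,13], reject
13. q=(4,31) nearest=6 d=4 new=(4,31) → add node 7 parent=6 cost=34
14. q=(25,11) nearest=3 d=7 new=(24,11) → blocked by [23,33]×[5,13], reject
15. q=(25,26) nearest=3 d=11 new=(24,21) → add node 8 parent=3 cost=24
16. q=(9,13) nearest=2 d=4 new=(9,13) → blocked by [6,11]×[11,15], reject
17. q=(23,0) nearest=2 d=11 new=(18,3) → blocked by [13,17]×[6,9], reject
18. q=(37,4) nearest=8 d=17 new=(30,15) → add node 9 parent=8 cost=30
19. q=(19,12) nearest=3 d=3 new=(19,12) → add node 10 parent=3 cost=21
20. q=(3,35) nearest=7 d=4 new=(3,35) → add node 11 parent=7 cost=38
21. q=(34,32) nearest=8 d=11 new=(30,27) → add node 12 parent=8 cost=30
22. q=(25,9) nearest=9 d=6 new=(25,9) → blocked by [23,33]×[5,13], reject
23. q=(25,34) nearest=12 d=7 new=(25,33) → add node 13 parent=12 cost=36

Node count: 14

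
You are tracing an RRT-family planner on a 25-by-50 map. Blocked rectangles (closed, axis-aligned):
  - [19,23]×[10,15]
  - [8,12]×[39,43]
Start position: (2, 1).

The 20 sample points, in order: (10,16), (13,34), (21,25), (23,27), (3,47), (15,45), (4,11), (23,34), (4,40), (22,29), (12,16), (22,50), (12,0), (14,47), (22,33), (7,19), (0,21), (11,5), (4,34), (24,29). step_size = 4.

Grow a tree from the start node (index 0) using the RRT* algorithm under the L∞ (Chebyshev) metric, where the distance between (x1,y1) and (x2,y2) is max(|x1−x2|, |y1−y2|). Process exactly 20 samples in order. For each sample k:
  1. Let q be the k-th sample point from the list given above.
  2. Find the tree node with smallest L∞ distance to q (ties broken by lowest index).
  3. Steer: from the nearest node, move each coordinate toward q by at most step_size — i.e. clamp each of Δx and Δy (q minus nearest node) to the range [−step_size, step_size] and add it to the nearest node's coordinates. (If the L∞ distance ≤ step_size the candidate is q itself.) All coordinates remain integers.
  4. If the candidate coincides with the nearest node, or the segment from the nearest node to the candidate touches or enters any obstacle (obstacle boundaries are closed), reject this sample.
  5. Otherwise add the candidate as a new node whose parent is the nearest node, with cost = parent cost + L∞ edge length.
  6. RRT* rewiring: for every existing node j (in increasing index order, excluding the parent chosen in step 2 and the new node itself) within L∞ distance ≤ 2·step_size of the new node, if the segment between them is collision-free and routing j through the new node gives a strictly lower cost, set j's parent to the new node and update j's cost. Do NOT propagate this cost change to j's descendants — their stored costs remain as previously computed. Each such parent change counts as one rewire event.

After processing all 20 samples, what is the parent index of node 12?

1. q=(10,16) nearest=0 d=15 new=(6,5) → add node 1 parent=0 cost=4
2. q=(13,34) nearest=1 d=29 new=(10,9) → add node 2 parent=1 cost=8
3. q=(21,25) nearest=2 d=16 new=(14,13) → add node 3 parent=2 cost=12
4. q=(23,27) nearest=3 d=14 new=(18,17) → add node 4 parent=3 cost=16
5. q=(3,47) nearest=4 d=30 new=(14,21) → add node 5 parent=4 cost=20
6. q=(15,45) nearest=5 d=24 new=(15,25) → add node 6 parent=5 cost=24
7. q=(4,11) nearest=1 d=6 new=(4,9) → add node 7 parent=1 cost=8
8. q=(23,34) nearest=6 d=9 new=(19,29) → add node 8 parent=6 cost=28
9. q=(4,40) nearest=6 d=15 new=(11,29) → add node 9 parent=6 cost=28
10. q=(22,29) nearest=8 d=3 new=(22,29) → add node 10 parent=8 cost=31
11. q=(12,16) nearest=3 d=3 new=(12,16) → add node 11 parent=3 cost=15
12. q=(22,50) nearest=8 d=21 new=(22,33) → add node 12 parent=8 cost=32
13. q=(12,0) nearest=1 d=6 new=(10,1) → add node 13 parent=1 cost=8
14. q=(14,47) nearest=12 d=14 new=(18,37) → add node 14 parent=12 cost=36
15. q=(22,33) nearest=12 d=0 → coincident, reject
16. q=(7,19) nearest=11 d=5 new=(8,19) → add node 15 parent=11 cost=19
17. q=(0,21) nearest=15 d=8 new=(4,21) → add node 16 parent=15 cost=23
18. q=(11,5) nearest=2 d=4 new=(11,5) → add node 17 parent=2 cost=12
19. q=(4,34) nearest=9 d=7 new=(7,33) → add node 18 parent=9 cost=32
20. q=(24,29) nearest=10 d=2 new=(24,29) → add node 19 parent=10 cost=33

Parent of node 12: 8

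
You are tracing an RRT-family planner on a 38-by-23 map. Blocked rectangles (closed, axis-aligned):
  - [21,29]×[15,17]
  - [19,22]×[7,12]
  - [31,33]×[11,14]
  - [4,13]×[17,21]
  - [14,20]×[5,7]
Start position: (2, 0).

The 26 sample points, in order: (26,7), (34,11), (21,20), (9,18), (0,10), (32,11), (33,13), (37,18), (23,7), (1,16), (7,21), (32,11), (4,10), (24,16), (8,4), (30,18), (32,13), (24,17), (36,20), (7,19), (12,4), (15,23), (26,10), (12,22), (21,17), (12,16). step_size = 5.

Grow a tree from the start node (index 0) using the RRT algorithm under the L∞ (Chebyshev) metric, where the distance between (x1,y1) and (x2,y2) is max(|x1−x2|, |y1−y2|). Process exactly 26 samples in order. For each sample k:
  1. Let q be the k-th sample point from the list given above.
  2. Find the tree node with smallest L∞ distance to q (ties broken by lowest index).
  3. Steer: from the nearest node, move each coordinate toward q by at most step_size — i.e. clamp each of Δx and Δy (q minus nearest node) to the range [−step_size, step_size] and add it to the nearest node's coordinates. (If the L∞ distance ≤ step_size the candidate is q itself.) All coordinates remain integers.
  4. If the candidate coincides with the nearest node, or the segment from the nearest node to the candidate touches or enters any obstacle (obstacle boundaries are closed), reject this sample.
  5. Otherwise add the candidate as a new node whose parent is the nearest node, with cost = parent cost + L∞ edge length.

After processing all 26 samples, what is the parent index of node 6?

Parent of node 6: 3

1. q=(26,7) nearest=0 d=24 new=(7,5) → add node 1 parent=0 cost=5
2. q=(34,11) nearest=1 d=27 new=(12,10) → add node 2 parent=1 cost=10
3. q=(21,20) nearest=2 d=10 new=(17,15) → add node 3 parent=2 cost=15
4. q=(9,18) nearest=2 d=8 new=(9,15) → add node 4 parent=2 cost=15
5. q=(0,10) nearest=1 d=7 new=(2,10) → add node 5 parent=1 cost=10
6. q=(32,11) nearest=3 d=15 new=(22,11) → blocked by [19,22]×[7,12], reject
7. q=(33,13) nearest=3 d=16 new=(22,13) → add node 6 parent=3 cost=20
8. q=(37,18) nearest=6 d=15 new=(27,18) → blocked by [21,29]×[15,17], reject
9. q=(23,7) nearest=6 d=6 new=(23,8) → add node 7 parent=6 cost=25
10. q=(1,16) nearest=5 d=6 new=(1,15) → add node 8 parent=5 cost=15
11. q=(7,21) nearest=4 d=6 new=(7,20) → blocked by [4,13]×[17,21], reject
12. q=(32,11) nearest=7 d=9 new=(28,11) → add node 9 parent=7 cost=30
13. q=(4,10) nearest=5 d=2 new=(4,10) → add node 10 parent=5 cost=12
14. q=(24,16) nearest=6 d=3 new=(24,16) → blocked by [21,29]×[15,17], reject
15. q=(8,4) nearest=1 d=1 new=(8,4) → add node 11 parent=1 cost=6
16. q=(30,18) nearest=9 d=7 new=(30,16) → add node 12 parent=9 cost=35
17. q=(32,13) nearest=12 d=3 new=(32,13) → blocked by [31,33]×[11,14], reject
18. q=(24,17) nearest=6 d=4 new=(24,17) → blocked by [21,29]×[15,17], reject
19. q=(36,20) nearest=12 d=6 new=(35,20) → add node 13 parent=12 cost=40
20. q=(7,19) nearest=4 d=4 new=(7,19) → blocked by [4,13]×[17,21], reject
21. q=(12,4) nearest=11 d=4 new=(12,4) → add node 14 parent=11 cost=10
22. q=(15,23) nearest=3 d=8 new=(15,20) → add node 15 parent=3 cost=20
23. q=(26,10) nearest=9 d=2 new=(26,10) → add node 16 parent=9 cost=32
24. q=(12,22) nearest=15 d=3 new=(12,22) → add node 17 parent=15 cost=23
25. q=(21,17) nearest=3 d=4 new=(21,17) → blocked by [21,29]×[15,17], reject
26. q=(12,16) nearest=4 d=3 new=(12,16) → add node 18 parent=4 cost=18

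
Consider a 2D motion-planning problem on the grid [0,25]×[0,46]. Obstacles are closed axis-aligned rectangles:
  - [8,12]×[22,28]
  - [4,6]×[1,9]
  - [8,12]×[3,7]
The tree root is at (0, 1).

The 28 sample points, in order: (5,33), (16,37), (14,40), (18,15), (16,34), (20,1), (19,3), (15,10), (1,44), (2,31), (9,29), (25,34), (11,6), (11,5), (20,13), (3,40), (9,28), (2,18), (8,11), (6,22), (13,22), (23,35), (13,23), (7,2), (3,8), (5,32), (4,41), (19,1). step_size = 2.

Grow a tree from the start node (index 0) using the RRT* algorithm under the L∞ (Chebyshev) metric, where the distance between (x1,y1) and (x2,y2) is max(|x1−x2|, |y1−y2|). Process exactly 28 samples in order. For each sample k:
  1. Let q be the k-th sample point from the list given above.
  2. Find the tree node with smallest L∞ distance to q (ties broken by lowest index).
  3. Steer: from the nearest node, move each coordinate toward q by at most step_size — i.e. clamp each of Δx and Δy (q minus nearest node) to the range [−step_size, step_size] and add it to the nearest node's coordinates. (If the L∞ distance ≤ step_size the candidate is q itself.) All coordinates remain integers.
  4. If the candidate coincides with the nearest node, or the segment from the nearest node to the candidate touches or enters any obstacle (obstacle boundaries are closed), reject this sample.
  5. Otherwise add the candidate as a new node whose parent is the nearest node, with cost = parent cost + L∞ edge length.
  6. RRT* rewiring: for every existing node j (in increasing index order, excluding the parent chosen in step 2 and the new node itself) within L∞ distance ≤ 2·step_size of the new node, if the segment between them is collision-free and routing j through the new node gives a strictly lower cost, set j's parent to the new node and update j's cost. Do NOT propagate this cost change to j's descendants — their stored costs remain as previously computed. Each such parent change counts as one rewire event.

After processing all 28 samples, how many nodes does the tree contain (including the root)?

1. q=(5,33) nearest=0 d=32 new=(2,3) → add node 1 parent=0 cost=2
2. q=(16,37) nearest=1 d=34 new=(4,5) → blocked by [4,6]×[1,9], reject
3. q=(14,40) nearest=1 d=37 new=(4,5) → blocked by [4,6]×[1,9], reject
4. q=(18,15) nearest=1 d=16 new=(4,5) → blocked by [4,6]×[1,9], reject
5. q=(16,34) nearest=1 d=31 new=(4,5) → blocked by [4,6]×[1,9], reject
6. q=(20,1) nearest=1 d=18 new=(4,1) → blocked by [4,6]×[1,9], reject
7. q=(19,3) nearest=1 d=17 new=(4,3) → blocked by [4,6]×[1,9], reject
8. q=(15,10) nearest=1 d=13 new=(4,5) → blocked by [4,6]×[1,9], reject
9. q=(1,44) nearest=1 d=41 new=(1,5) → add node 2 parent=1 cost=4
10. q=(2,31) nearest=2 d=26 new=(2,7) → add node 3 parent=2 cost=6
11. q=(9,29) nearest=3 d=22 new=(4,9) → blocked by [4,6]×[1,9], reject
12. q=(25,34) nearest=3 d=27 new=(4,9) → blocked by [4,6]×[1,9], reject
13. q=(11,6) nearest=1 d=9 new=(4,5) → blocked by [4,6]×[1,9], reject
14. q=(11,5) nearest=1 d=9 new=(4,5) → blocked by [4,6]×[1,9], reject
15. q=(20,13) nearest=1 d=18 new=(4,5) → blocked by [4,6]×[1,9], reject
16. q=(3,40) nearest=3 d=33 new=(3,9) → add node 4 parent=3 cost=8
17. q=(9,28) nearest=4 d=19 new=(5,11) → add node 5 parent=4 cost=10
18. q=(2,18) nearest=5 d=7 new=(3,13) → add node 6 parent=5 cost=12
19. q=(8,11) nearest=5 d=3 new=(7,11) → add node 7 parent=5 cost=12
20. q=(6,22) nearest=6 d=9 new=(5,15) → add node 8 parent=6 cost=14
21. q=(13,22) nearest=8 d=8 new=(7,17) → add node 9 parent=8 cost=16
22. q=(23,35) nearest=9 d=18 new=(9,19) → add node 10 parent=9 cost=18
23. q=(13,23) nearest=10 d=4 new=(11,21) → add node 11 parent=10 cost=20
24. q=(7,2) nearest=1 d=5 new=(4,2) → blocked by [4,6]×[1,9], reject
25. q=(3,8) nearest=3 d=1 new=(3,8) → add node 12 parent=3 cost=7
26. q=(5,32) nearest=11 d=11 new=(9,23) → blocked by [8,12]×[22,28], reject
27. q=(4,41) nearest=11 d=20 new=(9,23) → blocked by [8,12]×[22,28], reject
28. q=(19,1) nearest=7 d=12 new=(9,9) → add node 13 parent=7 cost=14

Node count: 14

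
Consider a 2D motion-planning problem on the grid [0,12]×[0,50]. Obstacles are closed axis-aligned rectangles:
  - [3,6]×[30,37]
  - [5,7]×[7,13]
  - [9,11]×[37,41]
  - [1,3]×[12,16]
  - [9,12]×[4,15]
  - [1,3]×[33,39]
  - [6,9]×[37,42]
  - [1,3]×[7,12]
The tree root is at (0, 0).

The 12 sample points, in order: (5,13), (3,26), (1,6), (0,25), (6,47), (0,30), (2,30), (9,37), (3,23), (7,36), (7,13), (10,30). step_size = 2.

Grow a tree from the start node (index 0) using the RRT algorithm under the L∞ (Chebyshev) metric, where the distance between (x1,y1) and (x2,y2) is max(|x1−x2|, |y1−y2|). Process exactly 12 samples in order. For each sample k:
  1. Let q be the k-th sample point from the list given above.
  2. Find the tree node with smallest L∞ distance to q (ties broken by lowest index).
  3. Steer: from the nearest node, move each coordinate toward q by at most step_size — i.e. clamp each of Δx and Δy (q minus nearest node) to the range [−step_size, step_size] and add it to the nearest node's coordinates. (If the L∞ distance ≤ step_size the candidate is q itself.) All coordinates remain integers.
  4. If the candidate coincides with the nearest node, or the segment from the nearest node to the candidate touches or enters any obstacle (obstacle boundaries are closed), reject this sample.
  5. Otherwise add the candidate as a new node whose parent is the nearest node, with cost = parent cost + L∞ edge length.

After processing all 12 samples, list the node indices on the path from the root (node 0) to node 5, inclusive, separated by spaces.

1. q=(5,13) nearest=0 d=13 new=(2,2) → add node 1 parent=0 cost=2
2. q=(3,26) nearest=1 d=24 new=(3,4) → add node 2 parent=1 cost=4
3. q=(1,6) nearest=2 d=2 new=(1,6) → add node 3 parent=2 cost=6
4. q=(0,25) nearest=3 d=19 new=(0,8) → add node 4 parent=3 cost=8
5. q=(6,47) nearest=4 d=39 new=(2,10) → blocked by [1,3]×[7,12], reject
6. q=(0,30) nearest=4 d=22 new=(0,10) → add node 5 parent=4 cost=10
7. q=(2,30) nearest=5 d=20 new=(2,12) → blocked by [1,3]×[12,16], reject
8. q=(9,37) nearest=5 d=27 new=(2,12) → blocked by [1,3]×[12,16], reject
9. q=(3,23) nearest=5 d=13 new=(2,12) → blocked by [1,3]×[12,16], reject
10. q=(7,36) nearest=5 d=26 new=(2,12) → blocked by [1,3]×[12,16], reject
11. q=(7,13) nearest=3 d=7 new=(3,8) → blocked by [1,3]×[7,12], reject
12. q=(10,30) nearest=5 d=20 new=(2,12) → blocked by [1,3]×[12,16], reject

Path: 0 1 2 3 4 5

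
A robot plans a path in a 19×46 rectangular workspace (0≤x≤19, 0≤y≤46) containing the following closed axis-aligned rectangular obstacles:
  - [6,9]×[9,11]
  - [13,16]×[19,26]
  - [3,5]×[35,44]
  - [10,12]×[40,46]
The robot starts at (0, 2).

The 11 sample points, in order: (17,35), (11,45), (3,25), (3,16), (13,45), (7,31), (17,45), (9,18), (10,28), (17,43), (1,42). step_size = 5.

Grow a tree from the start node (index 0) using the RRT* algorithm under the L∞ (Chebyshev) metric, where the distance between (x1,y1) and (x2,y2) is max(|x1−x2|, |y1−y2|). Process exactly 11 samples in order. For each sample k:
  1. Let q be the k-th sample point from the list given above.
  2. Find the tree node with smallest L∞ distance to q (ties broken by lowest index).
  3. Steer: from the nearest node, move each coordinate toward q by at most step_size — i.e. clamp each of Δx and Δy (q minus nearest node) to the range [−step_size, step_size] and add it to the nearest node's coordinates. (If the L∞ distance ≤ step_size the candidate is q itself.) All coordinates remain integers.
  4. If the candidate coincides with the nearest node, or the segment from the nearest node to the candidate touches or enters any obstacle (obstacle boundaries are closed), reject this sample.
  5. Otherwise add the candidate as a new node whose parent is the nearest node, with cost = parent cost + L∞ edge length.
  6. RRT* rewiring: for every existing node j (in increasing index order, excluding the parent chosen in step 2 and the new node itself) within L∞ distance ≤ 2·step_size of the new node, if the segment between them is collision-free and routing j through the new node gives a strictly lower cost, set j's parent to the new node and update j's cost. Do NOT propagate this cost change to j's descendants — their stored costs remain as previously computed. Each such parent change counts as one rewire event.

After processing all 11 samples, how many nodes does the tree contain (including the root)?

Node count: 11

1. q=(17,35) nearest=0 d=33 new=(5,7) → add node 1 parent=0 cost=5
2. q=(11,45) nearest=1 d=38 new=(10,12) → blocked by [6,9]×[9,11], reject
3. q=(3,25) nearest=1 d=18 new=(3,12) → add node 2 parent=1 cost=10
4. q=(3,16) nearest=2 d=4 new=(3,16) → add node 3 parent=2 cost=14
5. q=(13,45) nearest=3 d=29 new=(8,21) → add node 4 parent=3 cost=19
6. q=(7,31) nearest=4 d=10 new=(7,26) → add node 5 parent=4 cost=24
7. q=(17,45) nearest=5 d=19 new=(12,31) → add node 6 parent=5 cost=29
8. q=(9,18) nearest=4 d=3 new=(9,18) → add node 7 parent=4 cost=22
9. q=(10,28) nearest=5 d=3 new=(10,28) → add node 8 parent=5 cost=27
10. q=(17,43) nearest=6 d=12 new=(17,36) → add node 9 parent=6 cost=34
11. q=(1,42) nearest=6 d=11 new=(7,36) → add node 10 parent=6 cost=34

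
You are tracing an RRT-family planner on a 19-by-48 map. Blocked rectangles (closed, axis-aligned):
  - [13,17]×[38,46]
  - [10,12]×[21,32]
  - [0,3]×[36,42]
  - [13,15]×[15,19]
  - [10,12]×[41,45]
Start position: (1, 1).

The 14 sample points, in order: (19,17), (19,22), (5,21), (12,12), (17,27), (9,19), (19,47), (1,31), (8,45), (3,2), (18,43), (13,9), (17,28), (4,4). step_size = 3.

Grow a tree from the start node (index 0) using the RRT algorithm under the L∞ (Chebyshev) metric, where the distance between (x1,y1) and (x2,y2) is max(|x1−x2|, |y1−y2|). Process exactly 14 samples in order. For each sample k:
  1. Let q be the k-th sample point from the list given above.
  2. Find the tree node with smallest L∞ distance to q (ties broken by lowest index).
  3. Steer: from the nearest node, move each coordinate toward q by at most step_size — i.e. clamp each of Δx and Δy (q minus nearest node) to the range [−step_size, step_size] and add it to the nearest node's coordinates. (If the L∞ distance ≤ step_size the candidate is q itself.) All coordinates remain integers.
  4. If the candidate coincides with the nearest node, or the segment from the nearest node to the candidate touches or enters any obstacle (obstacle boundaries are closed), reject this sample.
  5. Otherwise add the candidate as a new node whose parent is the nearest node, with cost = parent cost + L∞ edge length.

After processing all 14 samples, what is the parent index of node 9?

Parent of node 9: 7

1. q=(19,17) nearest=0 d=18 new=(4,4) → add node 1 parent=0 cost=3
2. q=(19,22) nearest=1 d=18 new=(7,7) → add node 2 parent=1 cost=6
3. q=(5,21) nearest=2 d=14 new=(5,10) → add node 3 parent=2 cost=9
4. q=(12,12) nearest=2 d=5 new=(10,10) → add node 4 parent=2 cost=9
5. q=(17,27) nearest=3 d=17 new=(8,13) → add node 5 parent=3 cost=12
6. q=(9,19) nearest=5 d=6 new=(9,16) → add node 6 parent=5 cost=15
7. q=(19,47) nearest=6 d=31 new=(12,19) → add node 7 parent=6 cost=18
8. q=(1,31) nearest=7 d=12 new=(9,22) → blocked by [10,12]×[21,32], reject
9. q=(8,45) nearest=7 d=26 new=(9,22) → blocked by [10,12]×[21,32], reject
10. q=(3,2) nearest=0 d=2 new=(3,2) → add node 8 parent=0 cost=2
11. q=(18,43) nearest=7 d=24 new=(15,22) → add node 9 parent=7 cost=21
12. q=(13,9) nearest=4 d=3 new=(13,9) → add node 10 parent=4 cost=12
13. q=(17,28) nearest=9 d=6 new=(17,25) → add node 11 parent=9 cost=24
14. q=(4,4) nearest=1 d=0 → coincident, reject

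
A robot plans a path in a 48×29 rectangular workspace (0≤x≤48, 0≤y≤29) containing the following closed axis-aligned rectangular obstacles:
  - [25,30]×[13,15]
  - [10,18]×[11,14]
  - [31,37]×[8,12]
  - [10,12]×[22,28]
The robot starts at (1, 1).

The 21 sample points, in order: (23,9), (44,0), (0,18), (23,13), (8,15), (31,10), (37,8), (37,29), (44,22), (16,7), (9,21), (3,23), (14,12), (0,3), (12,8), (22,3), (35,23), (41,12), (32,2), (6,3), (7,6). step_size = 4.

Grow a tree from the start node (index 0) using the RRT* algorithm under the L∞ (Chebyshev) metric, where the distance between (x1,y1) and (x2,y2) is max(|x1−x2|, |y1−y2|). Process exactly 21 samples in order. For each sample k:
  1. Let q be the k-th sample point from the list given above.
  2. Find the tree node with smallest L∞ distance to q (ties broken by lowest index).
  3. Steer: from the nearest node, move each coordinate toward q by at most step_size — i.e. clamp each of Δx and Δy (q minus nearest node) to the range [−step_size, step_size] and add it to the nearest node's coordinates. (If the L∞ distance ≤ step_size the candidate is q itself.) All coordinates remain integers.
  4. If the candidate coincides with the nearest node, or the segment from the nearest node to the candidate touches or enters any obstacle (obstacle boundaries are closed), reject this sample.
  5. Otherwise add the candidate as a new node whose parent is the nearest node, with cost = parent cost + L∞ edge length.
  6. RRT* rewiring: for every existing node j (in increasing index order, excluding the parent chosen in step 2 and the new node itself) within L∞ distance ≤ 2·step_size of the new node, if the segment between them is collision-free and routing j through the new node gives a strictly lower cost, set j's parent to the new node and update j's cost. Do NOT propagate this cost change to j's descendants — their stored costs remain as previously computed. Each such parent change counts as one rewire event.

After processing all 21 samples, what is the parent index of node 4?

Parent of node 4: 2

1. q=(23,9) nearest=0 d=22 new=(5,5) → add node 1 parent=0 cost=4
2. q=(44,0) nearest=1 d=39 new=(9,1) → add node 2 parent=1 cost=8
3. q=(0,18) nearest=1 d=13 new=(1,9) → add node 3 parent=1 cost=8
4. q=(23,13) nearest=2 d=14 new=(13,5) → add node 4 parent=2 cost=12
5. q=(8,15) nearest=3 d=7 new=(5,13) → add node 5 parent=3 cost=12
6. q=(31,10) nearest=4 d=18 new=(17,9) → add node 6 parent=4 cost=16
7. q=(37,8) nearest=6 d=20 new=(21,8) → add node 7 parent=6 cost=20
8. q=(37,29) nearest=6 d=20 new=(21,13) → add node 8 parent=6 cost=20
9. q=(44,22) nearest=7 d=23 new=(25,12) → add node 9 parent=7 cost=24
10. q=(16,7) nearest=6 d=2 new=(16,7) → add node 10 parent=6 cost=18
11. q=(9,21) nearest=5 d=8 new=(9,17) → add node 11 parent=5 cost=16
12. q=(3,23) nearest=11 d=6 new=(5,21) → add node 12 parent=11 cost=20
13. q=(14,12) nearest=6 d=3 new=(14,12) → blocked by [10,18]×[11,14], reject
14. q=(0,3) nearest=0 d=2 new=(0,3) → add node 13 parent=0 cost=2
15. q=(12,8) nearest=4 d=3 new=(12,8) → add node 14 parent=4 cost=15
16. q=(22,3) nearest=7 d=5 new=(22,4) → add node 15 parent=7 cost=24
17. q=(35,23) nearest=9 d=11 new=(29,16) → blocked by [25,30]×[13,15], reject
18. q=(41,12) nearest=9 d=16 new=(29,12) → add node 16 parent=9 cost=28
19. q=(32,2) nearest=9 d=10 new=(29,8) → add node 17 parent=9 cost=28
20. q=(6,3) nearest=1 d=2 new=(6,3) → add node 18 parent=1 cost=6; rewire 14→18 (12<15)
21. q=(7,6) nearest=1 d=2 new=(7,6) → add node 19 parent=1 cost=6; rewire 14→19 (11<12)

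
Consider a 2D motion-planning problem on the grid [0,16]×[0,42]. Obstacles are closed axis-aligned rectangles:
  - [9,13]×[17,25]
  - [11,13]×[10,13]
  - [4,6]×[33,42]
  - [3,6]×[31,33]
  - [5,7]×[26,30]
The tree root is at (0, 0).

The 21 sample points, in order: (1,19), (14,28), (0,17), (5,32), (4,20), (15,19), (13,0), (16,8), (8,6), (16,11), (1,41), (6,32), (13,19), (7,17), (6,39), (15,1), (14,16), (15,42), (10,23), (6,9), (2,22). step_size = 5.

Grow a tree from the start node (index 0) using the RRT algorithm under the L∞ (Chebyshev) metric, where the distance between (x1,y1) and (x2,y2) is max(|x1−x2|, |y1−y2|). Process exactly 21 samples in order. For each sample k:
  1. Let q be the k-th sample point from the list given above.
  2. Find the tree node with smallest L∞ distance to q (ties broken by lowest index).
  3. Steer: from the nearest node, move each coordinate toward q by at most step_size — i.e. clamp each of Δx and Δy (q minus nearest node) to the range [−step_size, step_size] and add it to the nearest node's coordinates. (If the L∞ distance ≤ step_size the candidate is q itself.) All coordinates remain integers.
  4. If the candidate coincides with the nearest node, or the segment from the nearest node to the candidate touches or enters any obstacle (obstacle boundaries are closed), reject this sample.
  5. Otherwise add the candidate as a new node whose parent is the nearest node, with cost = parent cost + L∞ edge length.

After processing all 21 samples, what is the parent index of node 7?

1. q=(1,19) nearest=0 d=19 new=(1,5) → add node 1 parent=0 cost=5
2. q=(14,28) nearest=1 d=23 new=(6,10) → add node 2 parent=1 cost=10
3. q=(0,17) nearest=2 d=7 new=(1,15) → add node 3 parent=2 cost=15
4. q=(5,32) nearest=3 d=17 new=(5,20) → add node 4 parent=3 cost=20
5. q=(4,20) nearest=4 d=1 new=(4,20) → add node 5 parent=4 cost=21
6. q=(15,19) nearest=2 d=9 new=(11,15) → add node 6 parent=2 cost=15
7. q=(13,0) nearest=2 d=10 new=(11,5) → add node 7 parent=2 cost=15
8. q=(16,8) nearest=7 d=5 new=(16,8) → add node 8 parent=7 cost=20
9. q=(8,6) nearest=7 d=3 new=(8,6) → add node 9 parent=7 cost=18
10. q=(16,11) nearest=8 d=3 new=(16,11) → add node 10 parent=8 cost=23
11. q=(1,41) nearest=4 d=21 new=(1,25) → add node 11 parent=4 cost=25
12. q=(6,32) nearest=11 d=7 new=(6,30) → blocked by [5,7]×[26,30], reject
13. q=(13,19) nearest=6 d=4 new=(13,19) → blocked by [9,13]×[17,25], reject
14. q=(7,17) nearest=4 d=3 new=(7,17) → add node 12 parent=4 cost=23
15. q=(6,39) nearest=11 d=14 new=(6,30) → blocked by [5,7]×[26,30], reject
16. q=(15,1) nearest=7 d=4 new=(15,1) → add node 13 parent=7 cost=19
17. q=(14,16) nearest=6 d=3 new=(14,16) → add node 14 parent=6 cost=18
18. q=(15,42) nearest=11 d=17 new=(6,30) → blocked by [5,7]×[26,30], reject
19. q=(10,23) nearest=4 d=5 new=(10,23) → blocked by [9,13]×[17,25], reject
20. q=(6,9) nearest=2 d=1 new=(6,9) → add node 15 parent=2 cost=11
21. q=(2,22) nearest=5 d=2 new=(2,22) → add node 16 parent=5 cost=23

Parent of node 7: 2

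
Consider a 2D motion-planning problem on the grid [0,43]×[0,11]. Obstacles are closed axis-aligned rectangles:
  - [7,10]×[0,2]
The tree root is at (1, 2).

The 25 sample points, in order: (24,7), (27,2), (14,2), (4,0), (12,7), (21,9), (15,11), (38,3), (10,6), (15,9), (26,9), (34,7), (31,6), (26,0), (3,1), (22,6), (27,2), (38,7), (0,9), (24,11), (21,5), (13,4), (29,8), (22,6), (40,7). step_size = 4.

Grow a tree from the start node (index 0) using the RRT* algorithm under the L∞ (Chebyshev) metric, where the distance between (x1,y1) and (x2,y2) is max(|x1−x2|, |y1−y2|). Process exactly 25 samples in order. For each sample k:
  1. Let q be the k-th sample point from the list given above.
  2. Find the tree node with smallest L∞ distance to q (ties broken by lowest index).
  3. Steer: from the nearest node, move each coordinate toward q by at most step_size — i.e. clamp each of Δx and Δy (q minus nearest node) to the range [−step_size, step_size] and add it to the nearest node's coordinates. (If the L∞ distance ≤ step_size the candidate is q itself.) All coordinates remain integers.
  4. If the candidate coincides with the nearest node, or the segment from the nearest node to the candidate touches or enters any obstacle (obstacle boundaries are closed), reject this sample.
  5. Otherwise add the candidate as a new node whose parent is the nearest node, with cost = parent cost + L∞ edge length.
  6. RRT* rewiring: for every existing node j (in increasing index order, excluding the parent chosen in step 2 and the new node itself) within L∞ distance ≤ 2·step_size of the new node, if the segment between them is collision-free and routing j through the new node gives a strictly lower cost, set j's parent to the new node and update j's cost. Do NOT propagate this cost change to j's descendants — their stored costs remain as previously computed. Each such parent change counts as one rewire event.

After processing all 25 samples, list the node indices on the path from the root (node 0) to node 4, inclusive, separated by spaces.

1. q=(24,7) nearest=0 d=23 new=(5,6) → add node 1 parent=0 cost=4
2. q=(27,2) nearest=1 d=22 new=(9,2) → blocked by [7,10]×[0,2], reject
3. q=(14,2) nearest=1 d=9 new=(9,2) → blocked by [7,10]×[0,2], reject
4. q=(4,0) nearest=0 d=3 new=(4,0) → add node 2 parent=0 cost=3
5. q=(12,7) nearest=1 d=7 new=(9,7) → add node 3 parent=1 cost=8
6. q=(21,9) nearest=3 d=12 new=(13,9) → add node 4 parent=3 cost=12
7. q=(15,11) nearest=4 d=2 new=(15,11) → add node 5 parent=4 cost=14
8. q=(38,3) nearest=5 d=23 new=(19,7) → add node 6 parent=5 cost=18
9. q=(10,6) nearest=3 d=1 new=(10,6) → add node 7 parent=3 cost=9
10. q=(15,9) nearest=4 d=2 new=(15,9) → add node 8 parent=4 cost=14
11. q=(26,9) nearest=6 d=7 new=(23,9) → add node 9 parent=6 cost=22
12. q=(34,7) nearest=9 d=11 new=(27,7) → add node 10 parent=9 cost=26
13. q=(31,6) nearest=10 d=4 new=(31,6) → add node 11 parent=10 cost=30
14. q=(26,0) nearest=11 d=6 new=(27,2) → add node 12 parent=11 cost=34
15. q=(3,1) nearest=2 d=1 new=(3,1) → add node 13 parent=2 cost=4
16. q=(22,6) nearest=6 d=3 new=(22,6) → add node 14 parent=6 cost=21; rewire 12→14 (26<34)
17. q=(27,2) nearest=12 d=0 → coincident, reject
18. q=(38,7) nearest=11 d=7 new=(35,7) → add node 15 parent=11 cost=34
19. q=(0,9) nearest=1 d=5 new=(1,9) → add node 16 parent=1 cost=8
20. q=(24,11) nearest=9 d=2 new=(24,11) → add node 17 parent=9 cost=24
21. q=(21,5) nearest=14 d=1 new=(21,5) → add node 18 parent=14 cost=22
22. q=(13,4) nearest=7 d=3 new=(13,4) → add node 19 parent=7 cost=12; rewire 18→19 (20<22)
23. q=(29,8) nearest=10 d=2 new=(29,8) → add node 20 parent=10 cost=28
24. q=(22,6) nearest=14 d=0 → coincident, reject
25. q=(40,7) nearest=15 d=5 new=(39,7) → add node 21 parent=15 cost=38

Path: 0 1 3 4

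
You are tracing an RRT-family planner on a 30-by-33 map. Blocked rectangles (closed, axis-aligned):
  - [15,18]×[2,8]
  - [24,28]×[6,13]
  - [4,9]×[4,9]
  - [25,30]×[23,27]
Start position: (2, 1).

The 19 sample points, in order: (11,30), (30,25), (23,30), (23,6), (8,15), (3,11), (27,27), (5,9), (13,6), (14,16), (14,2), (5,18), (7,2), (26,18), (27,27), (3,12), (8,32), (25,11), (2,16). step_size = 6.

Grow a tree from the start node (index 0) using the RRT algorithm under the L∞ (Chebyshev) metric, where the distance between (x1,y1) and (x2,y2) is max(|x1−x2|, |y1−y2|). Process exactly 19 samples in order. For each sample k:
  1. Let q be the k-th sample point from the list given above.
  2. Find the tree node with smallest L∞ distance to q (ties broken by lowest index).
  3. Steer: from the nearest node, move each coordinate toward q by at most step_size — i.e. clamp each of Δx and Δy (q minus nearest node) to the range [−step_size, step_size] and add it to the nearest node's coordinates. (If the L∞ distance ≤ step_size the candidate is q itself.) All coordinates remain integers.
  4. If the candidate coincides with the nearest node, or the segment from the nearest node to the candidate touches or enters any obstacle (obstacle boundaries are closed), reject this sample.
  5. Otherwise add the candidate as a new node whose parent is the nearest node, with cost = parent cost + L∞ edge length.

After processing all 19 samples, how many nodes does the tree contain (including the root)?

1. q=(11,30) nearest=0 d=29 new=(8,7) → blocked by [4,9]×[4,9], reject
2. q=(30,25) nearest=0 d=28 new=(8,7) → blocked by [4,9]×[4,9], reject
3. q=(23,30) nearest=0 d=29 new=(8,7) → blocked by [4,9]×[4,9], reject
4. q=(23,6) nearest=0 d=21 new=(8,6) → blocked by [4,9]×[4,9], reject
5. q=(8,15) nearest=0 d=14 new=(8,7) → blocked by [4,9]×[4,9], reject
6. q=(3,11) nearest=0 d=10 new=(3,7) → add node 1 parent=0 cost=6
7. q=(27,27) nearest=1 d=24 new=(9,13) → blocked by [4,9]×[4,9], reject
8. q=(5,9) nearest=1 d=2 new=(5,9) → blocked by [4,9]×[4,9], reject
9. q=(13,6) nearest=1 d=10 new=(9,6) → blocked by [4,9]×[4,9], reject
10. q=(14,16) nearest=1 d=11 new=(9,13) → blocked by [4,9]×[4,9], reject
11. q=(14,2) nearest=1 d=11 new=(9,2) → blocked by [4,9]×[4,9], reject
12. q=(5,18) nearest=1 d=11 new=(5,13) → add node 2 parent=1 cost=12
13. q=(7,2) nearest=0 d=5 new=(7,2) → add node 3 parent=0 cost=5
14. q=(26,18) nearest=3 d=19 new=(13,8) → blocked by [4,9]×[4,9], reject
15. q=(27,27) nearest=2 d=22 new=(11,19) → add node 4 parent=2 cost=18
16. q=(3,12) nearest=2 d=2 new=(3,12) → add node 5 parent=2 cost=14
17. q=(8,32) nearest=4 d=13 new=(8,25) → add node 6 parent=4 cost=24
18. q=(25,11) nearest=4 d=14 new=(17,13) → add node 7 parent=4 cost=24
19. q=(2,16) nearest=2 d=3 new=(2,16) → add node 8 parent=2 cost=15

Node count: 9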